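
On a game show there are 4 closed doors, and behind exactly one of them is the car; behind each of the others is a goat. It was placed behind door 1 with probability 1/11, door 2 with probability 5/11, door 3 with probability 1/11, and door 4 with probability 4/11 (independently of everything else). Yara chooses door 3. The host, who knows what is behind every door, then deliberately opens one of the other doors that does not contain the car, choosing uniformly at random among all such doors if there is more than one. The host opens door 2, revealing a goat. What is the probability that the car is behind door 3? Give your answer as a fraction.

Apply Bayes' rule, conditioning on where the car actually is.
If it is behind door 1 (prior 1/11): the host has 2 equally likely choices, so probability 1/2; weight (1/11)·(1/2) = 1/22.
If it is behind door 2 (prior 5/11): the host opened door 2, so this case is ruled out; weight (5/11)·0 = 0.
If it is behind door 3 (prior 1/11): the host has 3 equally likely choices, so probability 1/3; weight (1/11)·(1/3) = 1/33.
If it is behind door 4 (prior 4/11): the host has 2 equally likely choices, so probability 1/2; weight (4/11)·(1/2) = 2/11.
The weights sum to 17/66.
So P(the car behind door 3 | the host opened door 2) = (1/33) / (17/66) = 2/17.

2/17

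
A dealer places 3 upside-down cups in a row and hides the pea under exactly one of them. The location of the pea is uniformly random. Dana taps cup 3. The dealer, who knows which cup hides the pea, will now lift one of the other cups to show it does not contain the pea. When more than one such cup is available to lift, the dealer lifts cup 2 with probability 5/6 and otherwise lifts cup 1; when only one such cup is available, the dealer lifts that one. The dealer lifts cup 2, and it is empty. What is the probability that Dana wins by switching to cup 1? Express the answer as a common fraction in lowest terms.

Consider each possible location of the pea in turn.
If it is under cup 1 (prior 1/3): only cup 2 is available, probability 1; weight (1/3)·1 = 1/3.
If it is under cup 2 (prior 1/3): the dealer opened cup 2, so this case is ruled out; weight (1/3)·0 = 0.
If it is under cup 3 (prior 1/3): cup 2 is available, opened with probability 5/6; weight (1/3)·(5/6) = 5/18.
The weights sum to 11/18.
So P(the pea under cup 1 | the dealer opened cup 2) = (1/3) / (11/18) = 6/11.

6/11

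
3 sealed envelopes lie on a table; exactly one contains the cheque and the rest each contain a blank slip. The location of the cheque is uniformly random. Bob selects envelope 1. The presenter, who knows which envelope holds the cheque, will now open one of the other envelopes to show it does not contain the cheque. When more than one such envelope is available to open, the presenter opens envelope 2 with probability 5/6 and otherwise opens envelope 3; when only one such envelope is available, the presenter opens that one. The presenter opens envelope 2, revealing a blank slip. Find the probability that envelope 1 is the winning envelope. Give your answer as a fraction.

Condition on the true location of the cheque.
If it is in envelope 1 (prior 1/3): envelope 2 is available, opened with probability 5/6; weight (1/3)·(5/6) = 5/18.
If it is in envelope 2 (prior 1/3): the presenter opened envelope 2, so this case is ruled out; weight (1/3)·0 = 0.
If it is in envelope 3 (prior 1/3): only envelope 2 is available, probability 1; weight (1/3)·1 = 1/3.
The weights sum to 11/18.
So P(the cheque in envelope 1 | the presenter opened envelope 2) = (5/18) / (11/18) = 5/11.

5/11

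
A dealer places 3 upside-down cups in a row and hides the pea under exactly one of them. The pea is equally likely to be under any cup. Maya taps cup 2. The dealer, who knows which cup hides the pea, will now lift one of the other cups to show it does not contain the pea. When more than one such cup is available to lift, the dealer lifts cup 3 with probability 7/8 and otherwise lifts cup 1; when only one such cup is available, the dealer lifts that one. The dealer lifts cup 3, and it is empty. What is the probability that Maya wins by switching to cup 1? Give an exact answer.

8/15

Condition on the true location of the pea.
If it is under cup 1 (prior 1/3): only cup 3 is available, probability 1; weight (1/3)·1 = 1/3.
If it is under cup 2 (prior 1/3): cup 3 is available, opened with probability 7/8; weight (1/3)·(7/8) = 7/24.
If it is under cup 3 (prior 1/3): the dealer opened cup 3, so this case is ruled out; weight (1/3)·0 = 0.
The weights sum to 5/8.
So P(the pea under cup 1 | the dealer opened cup 3) = (1/3) / (5/8) = 8/15.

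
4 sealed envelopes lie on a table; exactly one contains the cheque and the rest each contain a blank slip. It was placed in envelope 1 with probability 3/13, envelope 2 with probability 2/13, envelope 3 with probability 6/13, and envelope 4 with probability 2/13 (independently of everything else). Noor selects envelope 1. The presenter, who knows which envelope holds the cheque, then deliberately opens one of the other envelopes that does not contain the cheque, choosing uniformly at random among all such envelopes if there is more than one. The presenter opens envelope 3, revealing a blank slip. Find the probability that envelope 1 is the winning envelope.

Apply Bayes' rule, conditioning on where the cheque actually is.
If it is in envelope 1 (prior 3/13): the presenter has 3 equally likely choices, so probability 1/3; weight (3/13)·(1/3) = 1/13.
If it is in either of envelopes 2 and 4 (prior 2/13 each): the presenter has 2 equally likely choices, so probability 1/2; weight (2/13)·(1/2) = 1/13 each.
If it is in envelope 3 (prior 6/13): the presenter opened envelope 3, so this case is ruled out; weight (6/13)·0 = 0.
The weights sum to 3/13.
So P(the cheque in envelope 1 | the presenter opened envelope 3) = (1/13) / (3/13) = 1/3.

1/3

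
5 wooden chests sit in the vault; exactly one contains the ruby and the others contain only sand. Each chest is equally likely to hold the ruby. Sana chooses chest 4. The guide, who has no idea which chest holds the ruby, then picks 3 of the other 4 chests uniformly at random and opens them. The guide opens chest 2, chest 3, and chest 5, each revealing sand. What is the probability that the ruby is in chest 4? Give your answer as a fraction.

1/2

Consider each possible location of the ruby in turn.
If it is in either of chests 1 and 4 (prior 1/5 each): the guide picks exactly this set with probability 1/4 regardless, and none is the prize; weight (1/5)·(1/4) = 1/20 each.
If it is in any of chests 2, 3, and 5 (prior 1/5 each): that chest was opened and seen not to hold the prize — ruled out; weight (1/5)·0 = 0 each.
The weights sum to 1/10.
So P(the ruby in chest 4 | the guide opened chest 2, chest 3, and chest 5) = (1/20) / (1/10) = 1/2.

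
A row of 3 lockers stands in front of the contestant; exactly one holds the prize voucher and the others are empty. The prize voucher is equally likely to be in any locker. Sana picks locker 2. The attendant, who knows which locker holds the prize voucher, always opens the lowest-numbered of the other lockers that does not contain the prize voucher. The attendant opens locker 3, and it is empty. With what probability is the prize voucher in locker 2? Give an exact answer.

0

Apply Bayes' rule, conditioning on where the prize voucher actually is.
If it is in locker 1 (prior 1/3): locker 3 is the lowest-numbered option available, probability 1; weight (1/3)·1 = 1/3.
If it is in locker 2 (prior 1/3): the attendant would have opened locker 1 instead, probability 0; weight (1/3)·0 = 0.
If it is in locker 3 (prior 1/3): the attendant opened locker 3, so this case is ruled out; weight (1/3)·0 = 0.
The weights sum to 1/3.
So P(the prize voucher in locker 2 | the attendant opened locker 3) = 0 / (1/3) = 0.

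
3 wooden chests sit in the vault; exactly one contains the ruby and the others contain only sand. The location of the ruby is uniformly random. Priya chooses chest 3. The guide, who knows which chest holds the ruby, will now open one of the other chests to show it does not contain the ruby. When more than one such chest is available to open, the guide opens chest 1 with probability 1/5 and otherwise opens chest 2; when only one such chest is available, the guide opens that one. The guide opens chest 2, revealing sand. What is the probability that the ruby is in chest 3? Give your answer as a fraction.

4/9

Consider each possible location of the ruby in turn.
If it is in chest 1 (prior 1/3): only chest 2 is available, probability 1; weight (1/3)·1 = 1/3.
If it is in chest 2 (prior 1/3): the guide opened chest 2, so this case is ruled out; weight (1/3)·0 = 0.
If it is in chest 3 (prior 1/3): chest 1 is available but not opened, probability 4/5; weight (1/3)·(4/5) = 4/15.
The weights sum to 3/5.
So P(the ruby in chest 3 | the guide opened chest 2) = (4/15) / (3/5) = 4/9.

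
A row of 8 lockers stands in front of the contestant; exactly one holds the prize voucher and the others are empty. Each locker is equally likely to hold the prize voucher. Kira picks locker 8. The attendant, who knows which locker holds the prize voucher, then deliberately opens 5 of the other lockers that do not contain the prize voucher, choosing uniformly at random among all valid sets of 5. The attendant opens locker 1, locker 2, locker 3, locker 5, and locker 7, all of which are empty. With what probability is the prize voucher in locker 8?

1/8

Apply Bayes' rule, conditioning on where the prize voucher actually is.
If it is in any of lockers 1, 2, 3, 5, and 7 (prior 1/8 each): that locker was opened and seen not to hold the prize — ruled out; weight (1/8)·0 = 0 each.
If it is in either of lockers 4 and 6 (prior 1/8 each): the attendant has 6 equally likely choices, so probability 1/6; weight (1/8)·(1/6) = 1/48 each.
If it is in locker 8 (prior 1/8): the attendant has 21 equally likely choices, so probability 1/21; weight (1/8)·(1/21) = 1/168.
The weights sum to 1/21.
So P(the prize voucher in locker 8 | the attendant opened locker 1, locker 2, locker 3, locker 5, and locker 7) = (1/168) / (1/21) = 1/8.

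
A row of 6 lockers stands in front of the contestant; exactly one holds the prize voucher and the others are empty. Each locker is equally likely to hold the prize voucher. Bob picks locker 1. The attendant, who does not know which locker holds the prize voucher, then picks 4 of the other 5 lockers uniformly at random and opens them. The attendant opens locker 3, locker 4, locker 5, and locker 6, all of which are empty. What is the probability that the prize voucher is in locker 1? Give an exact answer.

Condition on the true location of the prize voucher.
If it is in either of lockers 1 and 2 (prior 1/6 each): the attendant picks exactly this set with probability 1/5 regardless, and none is the prize; weight (1/6)·(1/5) = 1/30 each.
If it is in any of lockers 3, 4, 5, and 6 (prior 1/6 each): that locker was opened and seen not to hold the prize — ruled out; weight (1/6)·0 = 0 each.
The weights sum to 1/15.
So P(the prize voucher in locker 1 | the attendant opened locker 3, locker 4, locker 5, and locker 6) = (1/30) / (1/15) = 1/2.

1/2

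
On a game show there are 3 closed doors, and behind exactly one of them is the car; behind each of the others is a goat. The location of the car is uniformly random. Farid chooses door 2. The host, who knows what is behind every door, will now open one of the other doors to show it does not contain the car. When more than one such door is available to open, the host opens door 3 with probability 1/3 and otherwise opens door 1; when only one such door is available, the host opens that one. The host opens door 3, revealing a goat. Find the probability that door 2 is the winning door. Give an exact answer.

1/4

Condition on the true location of the car.
If it is behind door 1 (prior 1/3): only door 3 is available, probability 1; weight (1/3)·1 = 1/3.
If it is behind door 2 (prior 1/3): door 3 is available, opened with probability 1/3; weight (1/3)·(1/3) = 1/9.
If it is behind door 3 (prior 1/3): the host opened door 3, so this case is ruled out; weight (1/3)·0 = 0.
The weights sum to 4/9.
So P(the car behind door 2 | the host opened door 3) = (1/9) / (4/9) = 1/4.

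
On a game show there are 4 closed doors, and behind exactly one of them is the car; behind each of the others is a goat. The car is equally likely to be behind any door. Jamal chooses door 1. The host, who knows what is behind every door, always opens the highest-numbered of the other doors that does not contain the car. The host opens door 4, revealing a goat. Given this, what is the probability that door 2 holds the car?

1/3

Consider each possible location of the car in turn.
If it is behind any of doors 1, 2, and 3 (prior 1/4 each): door 4 is the highest-numbered option available, probability 1; weight (1/4)·1 = 1/4 each.
If it is behind door 4 (prior 1/4): the host opened door 4, so this case is ruled out; weight (1/4)·0 = 0.
The weights sum to 3/4.
So P(the car behind door 2 | the host opened door 4) = (1/4) / (3/4) = 1/3.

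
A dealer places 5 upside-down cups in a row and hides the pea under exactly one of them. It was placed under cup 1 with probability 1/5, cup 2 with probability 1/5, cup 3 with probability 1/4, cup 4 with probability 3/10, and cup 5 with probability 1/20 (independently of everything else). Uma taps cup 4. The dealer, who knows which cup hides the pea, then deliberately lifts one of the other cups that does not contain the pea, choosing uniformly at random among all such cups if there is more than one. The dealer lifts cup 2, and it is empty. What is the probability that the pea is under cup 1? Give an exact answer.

Apply Bayes' rule, conditioning on where the pea actually is.
If it is under cup 1 (prior 1/5): the dealer has 3 equally likely choices, so probability 1/3; weight (1/5)·(1/3) = 1/15.
If it is under cup 2 (prior 1/5): the dealer opened cup 2, so this case is ruled out; weight (1/5)·0 = 0.
If it is under cup 3 (prior 1/4): the dealer has 3 equally likely choices, so probability 1/3; weight (1/4)·(1/3) = 1/12.
If it is under cup 4 (prior 3/10): the dealer has 4 equally likely choices, so probability 1/4; weight (3/10)·(1/4) = 3/40.
If it is under cup 5 (prior 1/20): the dealer has 3 equally likely choices, so probability 1/3; weight (1/20)·(1/3) = 1/60.
The weights sum to 29/120.
So P(the pea under cup 1 | the dealer opened cup 2) = (1/15) / (29/120) = 8/29.

8/29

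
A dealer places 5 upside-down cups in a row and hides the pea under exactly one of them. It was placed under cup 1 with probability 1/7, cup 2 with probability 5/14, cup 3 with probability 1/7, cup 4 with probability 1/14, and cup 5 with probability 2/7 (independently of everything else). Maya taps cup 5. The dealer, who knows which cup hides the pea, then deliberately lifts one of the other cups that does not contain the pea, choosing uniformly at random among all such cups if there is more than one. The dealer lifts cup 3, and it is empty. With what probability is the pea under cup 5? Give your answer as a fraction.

3/11

Condition on the true location of the pea.
If it is under cup 1 (prior 1/7): the dealer has 3 equally likely choices, so probability 1/3; weight (1/7)·(1/3) = 1/21.
If it is under cup 2 (prior 5/14): the dealer has 3 equally likely choices, so probability 1/3; weight (5/14)·(1/3) = 5/42.
If it is under cup 3 (prior 1/7): the dealer opened cup 3, so this case is ruled out; weight (1/7)·0 = 0.
If it is under cup 4 (prior 1/14): the dealer has 3 equally likely choices, so probability 1/3; weight (1/14)·(1/3) = 1/42.
If it is under cup 5 (prior 2/7): the dealer has 4 equally likely choices, so probability 1/4; weight (2/7)·(1/4) = 1/14.
The weights sum to 11/42.
So P(the pea under cup 5 | the dealer opened cup 3) = (1/14) / (11/42) = 3/11.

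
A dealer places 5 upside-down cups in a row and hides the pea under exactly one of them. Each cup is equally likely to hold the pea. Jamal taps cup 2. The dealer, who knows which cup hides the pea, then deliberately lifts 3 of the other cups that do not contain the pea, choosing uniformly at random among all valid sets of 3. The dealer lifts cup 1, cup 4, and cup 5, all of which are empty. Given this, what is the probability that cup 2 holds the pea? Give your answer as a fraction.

1/5

Apply Bayes' rule, conditioning on where the pea actually is.
If it is under any of cups 1, 4, and 5 (prior 1/5 each): that cup was opened and seen not to hold the prize — ruled out; weight (1/5)·0 = 0 each.
If it is under cup 2 (prior 1/5): the dealer has 4 equally likely choices, so probability 1/4; weight (1/5)·(1/4) = 1/20.
If it is under cup 3 (prior 1/5): the dealer has no choice, probability 1; weight (1/5)·1 = 1/5.
The weights sum to 1/4.
So P(the pea under cup 2 | the dealer opened cup 1, cup 4, and cup 5) = (1/20) / (1/4) = 1/5.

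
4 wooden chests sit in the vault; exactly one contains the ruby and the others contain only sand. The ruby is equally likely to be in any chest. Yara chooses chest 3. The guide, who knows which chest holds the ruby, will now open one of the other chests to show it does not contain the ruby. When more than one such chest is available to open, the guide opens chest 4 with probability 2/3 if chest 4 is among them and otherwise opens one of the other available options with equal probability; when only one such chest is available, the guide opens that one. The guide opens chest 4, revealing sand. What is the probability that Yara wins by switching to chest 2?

1/3

Apply Bayes' rule, conditioning on where the ruby actually is.
If it is in any of chests 1, 2, and 3 (prior 1/4 each): chest 4 is available, opened with probability 2/3; weight (1/4)·(2/3) = 1/6 each.
If it is in chest 4 (prior 1/4): the guide opened chest 4, so this case is ruled out; weight (1/4)·0 = 0.
The weights sum to 1/2.
So P(the ruby in chest 2 | the guide opened chest 4) = (1/6) / (1/2) = 1/3.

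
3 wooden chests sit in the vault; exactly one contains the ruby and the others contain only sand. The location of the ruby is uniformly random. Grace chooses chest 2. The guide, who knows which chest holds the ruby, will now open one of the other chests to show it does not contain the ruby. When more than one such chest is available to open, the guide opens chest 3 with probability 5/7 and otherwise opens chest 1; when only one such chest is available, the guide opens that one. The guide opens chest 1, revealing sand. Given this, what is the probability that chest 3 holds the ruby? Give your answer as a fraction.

7/9

Apply Bayes' rule, conditioning on where the ruby actually is.
If it is in chest 1 (prior 1/3): the guide opened chest 1, so this case is ruled out; weight (1/3)·0 = 0.
If it is in chest 2 (prior 1/3): chest 3 is available but not opened, probability 2/7; weight (1/3)·(2/7) = 2/21.
If it is in chest 3 (prior 1/3): only chest 1 is available, probability 1; weight (1/3)·1 = 1/3.
The weights sum to 3/7.
So P(the ruby in chest 3 | the guide opened chest 1) = (1/3) / (3/7) = 7/9.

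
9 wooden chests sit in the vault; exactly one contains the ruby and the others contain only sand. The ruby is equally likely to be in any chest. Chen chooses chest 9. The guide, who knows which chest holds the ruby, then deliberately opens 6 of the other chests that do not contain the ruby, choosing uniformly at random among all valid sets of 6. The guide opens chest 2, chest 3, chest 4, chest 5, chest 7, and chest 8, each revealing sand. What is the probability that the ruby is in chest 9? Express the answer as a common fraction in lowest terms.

1/9

Consider each possible location of the ruby in turn.
If it is in either of chests 1 and 6 (prior 1/9 each): the guide has 7 equally likely choices, so probability 1/7; weight (1/9)·(1/7) = 1/63 each.
If it is in any of chests 2, 3, 4, 5, 7, and 8 (prior 1/9 each): that chest was opened and seen not to hold the prize — ruled out; weight (1/9)·0 = 0 each.
If it is in chest 9 (prior 1/9): the guide has 28 equally likely choices, so probability 1/28; weight (1/9)·(1/28) = 1/252.
The weights sum to 1/28.
So P(the ruby in chest 9 | the guide opened chest 2, chest 3, chest 4, chest 5, chest 7, and chest 8) = (1/252) / (1/28) = 1/9.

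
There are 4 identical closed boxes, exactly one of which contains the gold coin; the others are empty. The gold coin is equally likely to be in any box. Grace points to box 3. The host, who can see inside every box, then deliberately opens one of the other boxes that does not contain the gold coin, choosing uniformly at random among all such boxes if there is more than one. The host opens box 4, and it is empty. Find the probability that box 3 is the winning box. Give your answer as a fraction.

1/4

Consider each possible location of the gold coin in turn.
If it is in either of boxes 1 and 2 (prior 1/4 each): the host has 2 equally likely choices, so probability 1/2; weight (1/4)·(1/2) = 1/8 each.
If it is in box 3 (prior 1/4): the host has 3 equally likely choices, so probability 1/3; weight (1/4)·(1/3) = 1/12.
If it is in box 4 (prior 1/4): the host opened box 4, so this case is ruled out; weight (1/4)·0 = 0.
The weights sum to 1/3.
So P(the gold coin in box 3 | the host opened box 4) = (1/12) / (1/3) = 1/4.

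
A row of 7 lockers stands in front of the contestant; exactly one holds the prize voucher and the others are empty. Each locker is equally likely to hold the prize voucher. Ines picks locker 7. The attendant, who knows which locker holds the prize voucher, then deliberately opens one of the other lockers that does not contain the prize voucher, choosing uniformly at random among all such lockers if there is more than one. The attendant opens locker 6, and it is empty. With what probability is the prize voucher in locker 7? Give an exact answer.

1/7

Condition on the true location of the prize voucher.
If it is in any of lockers 1, 2, 3, 4, and 5 (prior 1/7 each): the attendant has 5 equally likely choices, so probability 1/5; weight (1/7)·(1/5) = 1/35 each.
If it is in locker 6 (prior 1/7): the attendant opened locker 6, so this case is ruled out; weight (1/7)·0 = 0.
If it is in locker 7 (prior 1/7): the attendant has 6 equally likely choices, so probability 1/6; weight (1/7)·(1/6) = 1/42.
The weights sum to 1/6.
So P(the prize voucher in locker 7 | the attendant opened locker 6) = (1/42) / (1/6) = 1/7.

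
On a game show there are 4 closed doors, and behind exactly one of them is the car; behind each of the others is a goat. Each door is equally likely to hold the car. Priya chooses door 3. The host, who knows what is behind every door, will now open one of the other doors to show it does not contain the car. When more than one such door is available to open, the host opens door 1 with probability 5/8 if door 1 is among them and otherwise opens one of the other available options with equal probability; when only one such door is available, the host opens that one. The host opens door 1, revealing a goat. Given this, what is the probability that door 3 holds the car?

1/3

Apply Bayes' rule, conditioning on where the car actually is.
If it is behind door 1 (prior 1/4): the host opened door 1, so this case is ruled out; weight (1/4)·0 = 0.
If it is behind any of doors 2, 3, and 4 (prior 1/4 each): door 1 is available, opened with probability 5/8; weight (1/4)·(5/8) = 5/32 each.
The weights sum to 15/32.
So P(the car behind door 3 | the host opened door 1) = (5/32) / (15/32) = 1/3.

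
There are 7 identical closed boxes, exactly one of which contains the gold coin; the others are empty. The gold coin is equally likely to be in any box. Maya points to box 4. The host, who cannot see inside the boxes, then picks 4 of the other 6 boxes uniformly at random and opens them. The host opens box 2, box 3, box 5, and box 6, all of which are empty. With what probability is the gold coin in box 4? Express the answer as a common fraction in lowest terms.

Condition on the true location of the gold coin.
If it is in any of boxes 1, 4, and 7 (prior 1/7 each): the host picks exactly this set with probability 1/15 regardless, and none is the prize; weight (1/7)·(1/15) = 1/105 each.
If it is in any of boxes 2, 3, 5, and 6 (prior 1/7 each): that box was opened and seen not to hold the prize — ruled out; weight (1/7)·0 = 0 each.
The weights sum to 1/35.
So P(the gold coin in box 4 | the host opened box 2, box 3, box 5, and box 6) = (1/105) / (1/35) = 1/3.

1/3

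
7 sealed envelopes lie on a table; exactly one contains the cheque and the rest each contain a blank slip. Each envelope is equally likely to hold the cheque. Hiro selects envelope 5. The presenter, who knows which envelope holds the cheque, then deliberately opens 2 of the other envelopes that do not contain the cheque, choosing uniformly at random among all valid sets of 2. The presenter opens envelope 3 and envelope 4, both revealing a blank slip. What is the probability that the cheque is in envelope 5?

1/7

Consider each possible location of the cheque in turn.
If it is in any of envelopes 1, 2, 6, and 7 (prior 1/7 each): the presenter has 10 equally likely choices, so probability 1/10; weight (1/7)·(1/10) = 1/70 each.
If it is in either of envelopes 3 and 4 (prior 1/7 each): that envelope was opened and seen not to hold the prize — ruled out; weight (1/7)·0 = 0 each.
If it is in envelope 5 (prior 1/7): the presenter has 15 equally likely choices, so probability 1/15; weight (1/7)·(1/15) = 1/105.
The weights sum to 1/15.
So P(the cheque in envelope 5 | the presenter opened envelope 3 and envelope 4) = (1/105) / (1/15) = 1/7.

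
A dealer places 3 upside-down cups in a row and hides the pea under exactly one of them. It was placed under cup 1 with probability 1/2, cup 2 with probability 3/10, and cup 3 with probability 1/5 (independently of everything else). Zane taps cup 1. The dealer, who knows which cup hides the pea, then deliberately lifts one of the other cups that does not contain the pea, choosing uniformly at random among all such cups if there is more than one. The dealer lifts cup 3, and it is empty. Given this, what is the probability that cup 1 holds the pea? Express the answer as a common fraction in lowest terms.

5/11

Apply Bayes' rule, conditioning on where the pea actually is.
If it is under cup 1 (prior 1/2): the dealer has 2 equally likely choices, so probability 1/2; weight (1/2)·(1/2) = 1/4.
If it is under cup 2 (prior 3/10): the dealer has no choice, probability 1; weight (3/10)·1 = 3/10.
If it is under cup 3 (prior 1/5): the dealer opened cup 3, so this case is ruled out; weight (1/5)·0 = 0.
The weights sum to 11/20.
So P(the pea under cup 1 | the dealer opened cup 3) = (1/4) / (11/20) = 5/11.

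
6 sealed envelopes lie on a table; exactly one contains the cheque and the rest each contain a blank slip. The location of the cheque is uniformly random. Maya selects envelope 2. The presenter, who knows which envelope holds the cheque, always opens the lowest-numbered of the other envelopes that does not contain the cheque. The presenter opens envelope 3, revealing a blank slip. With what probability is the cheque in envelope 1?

1

Consider each possible location of the cheque in turn.
If it is in envelope 1 (prior 1/6): envelope 3 is the lowest-numbered option available, probability 1; weight (1/6)·1 = 1/6.
If it is in any of envelopes 2, 4, 5, and 6 (prior 1/6 each): the presenter would have opened envelope 1 instead, probability 0; weight (1/6)·0 = 0 each.
If it is in envelope 3 (prior 1/6): the presenter opened envelope 3, so this case is ruled out; weight (1/6)·0 = 0.
The weights sum to 1/6.
So P(the cheque in envelope 1 | the presenter opened envelope 3) = (1/6) / (1/6) = 1.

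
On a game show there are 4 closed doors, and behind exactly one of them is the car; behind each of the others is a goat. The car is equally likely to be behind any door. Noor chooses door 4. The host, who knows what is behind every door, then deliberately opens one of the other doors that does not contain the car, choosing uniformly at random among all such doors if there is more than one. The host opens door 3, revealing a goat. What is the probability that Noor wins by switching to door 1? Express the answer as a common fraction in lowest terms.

3/8

Condition on the true location of the car.
If it is behind either of doors 1 and 2 (prior 1/4 each): the host has 2 equally likely choices, so probability 1/2; weight (1/4)·(1/2) = 1/8 each.
If it is behind door 3 (prior 1/4): the host opened door 3, so this case is ruled out; weight (1/4)·0 = 0.
If it is behind door 4 (prior 1/4): the host has 3 equally likely choices, so probability 1/3; weight (1/4)·(1/3) = 1/12.
The weights sum to 1/3.
So P(the car behind door 1 | the host opened door 3) = (1/8) / (1/3) = 3/8.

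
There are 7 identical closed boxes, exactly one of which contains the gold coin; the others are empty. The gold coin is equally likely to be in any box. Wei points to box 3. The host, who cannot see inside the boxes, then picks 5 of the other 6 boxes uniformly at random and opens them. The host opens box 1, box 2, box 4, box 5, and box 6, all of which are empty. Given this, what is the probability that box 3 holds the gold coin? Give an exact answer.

Condition on the true location of the gold coin.
If it is in any of boxes 1, 2, 4, 5, and 6 (prior 1/7 each): that box was opened and seen not to hold the prize — ruled out; weight (1/7)·0 = 0 each.
If it is in either of boxes 3 and 7 (prior 1/7 each): the host picks exactly this set with probability 1/6 regardless, and none is the prize; weight (1/7)·(1/6) = 1/42 each.
The weights sum to 1/21.
So P(the gold coin in box 3 | the host opened box 1, box 2, box 4, box 5, and box 6) = (1/42) / (1/21) = 1/2.

1/2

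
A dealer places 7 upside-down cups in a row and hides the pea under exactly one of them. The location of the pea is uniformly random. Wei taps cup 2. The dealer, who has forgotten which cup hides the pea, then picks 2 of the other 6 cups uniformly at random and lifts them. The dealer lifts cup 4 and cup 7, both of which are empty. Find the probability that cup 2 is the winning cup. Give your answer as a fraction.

1/5

Because the dealer chose which cups to lift without knowing where the pea is, the choice is independent of the prize location. Learning that none of the 2 opened cups holds the pea simply rules out those 2 locations and leaves the remaining 5 cups still equally likely by symmetry.
So P(the pea under cup 2) = 1/5.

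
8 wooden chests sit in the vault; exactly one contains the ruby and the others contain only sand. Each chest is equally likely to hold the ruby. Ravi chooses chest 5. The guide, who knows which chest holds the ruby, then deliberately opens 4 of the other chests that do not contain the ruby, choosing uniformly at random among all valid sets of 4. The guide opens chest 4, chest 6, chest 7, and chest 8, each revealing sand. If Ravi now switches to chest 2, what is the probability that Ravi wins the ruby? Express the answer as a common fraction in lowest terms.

7/24

Apply Bayes' rule, conditioning on where the ruby actually is.
If it is in any of chests 1, 2, and 3 (prior 1/8 each): the guide has 15 equally likely choices, so probability 1/15; weight (1/8)·(1/15) = 1/120 each.
If it is in any of chests 4, 6, 7, and 8 (prior 1/8 each): that chest was opened and seen not to hold the prize — ruled out; weight (1/8)·0 = 0 each.
If it is in chest 5 (prior 1/8): the guide has 35 equally likely choices, so probability 1/35; weight (1/8)·(1/35) = 1/280.
The weights sum to 1/35.
So P(the ruby in chest 2 | the guide opened chest 4, chest 6, chest 7, and chest 8) = (1/120) / (1/35) = 7/24.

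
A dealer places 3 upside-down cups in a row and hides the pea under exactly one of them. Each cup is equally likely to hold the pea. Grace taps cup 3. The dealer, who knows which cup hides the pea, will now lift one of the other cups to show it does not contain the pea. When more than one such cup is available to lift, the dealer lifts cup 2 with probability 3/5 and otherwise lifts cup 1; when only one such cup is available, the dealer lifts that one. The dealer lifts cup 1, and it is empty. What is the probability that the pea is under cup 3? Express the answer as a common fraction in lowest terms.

Condition on the true location of the pea.
If it is under cup 1 (prior 1/3): the dealer opened cup 1, so this case is ruled out; weight (1/3)·0 = 0.
If it is under cup 2 (prior 1/3): only cup 1 is available, probability 1; weight (1/3)·1 = 1/3.
If it is under cup 3 (prior 1/3): cup 2 is available but not opened, probability 2/5; weight (1/3)·(2/5) = 2/15.
The weights sum to 7/15.
So P(the pea under cup 3 | the dealer opened cup 1) = (2/15) / (7/15) = 2/7.

2/7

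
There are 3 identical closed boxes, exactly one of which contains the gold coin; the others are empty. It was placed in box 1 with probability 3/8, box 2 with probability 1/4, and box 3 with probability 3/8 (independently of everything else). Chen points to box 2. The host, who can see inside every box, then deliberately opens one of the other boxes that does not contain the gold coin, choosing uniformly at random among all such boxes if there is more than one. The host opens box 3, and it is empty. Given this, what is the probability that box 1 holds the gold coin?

3/4

Condition on the true location of the gold coin.
If it is in box 1 (prior 3/8): the host has no choice, probability 1; weight (3/8)·1 = 3/8.
If it is in box 2 (prior 1/4): the host has 2 equally likely choices, so probability 1/2; weight (1/4)·(1/2) = 1/8.
If it is in box 3 (prior 3/8): the host opened box 3, so this case is ruled out; weight (3/8)·0 = 0.
The weights sum to 1/2.
So P(the gold coin in box 1 | the host opened box 3) = (3/8) / (1/2) = 3/4.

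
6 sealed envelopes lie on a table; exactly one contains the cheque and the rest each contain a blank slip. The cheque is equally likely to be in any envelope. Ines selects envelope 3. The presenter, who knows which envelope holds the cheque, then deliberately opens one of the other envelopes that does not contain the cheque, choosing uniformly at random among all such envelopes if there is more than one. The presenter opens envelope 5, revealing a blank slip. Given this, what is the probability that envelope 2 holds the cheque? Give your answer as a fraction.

5/24

Apply Bayes' rule, conditioning on where the cheque actually is.
If it is in any of envelopes 1, 2, 4, and 6 (prior 1/6 each): the presenter has 4 equally likely choices, so probability 1/4; weight (1/6)·(1/4) = 1/24 each.
If it is in envelope 3 (prior 1/6): the presenter has 5 equally likely choices, so probability 1/5; weight (1/6)·(1/5) = 1/30.
If it is in envelope 5 (prior 1/6): the presenter opened envelope 5, so this case is ruled out; weight (1/6)·0 = 0.
The weights sum to 1/5.
So P(the cheque in envelope 2 | the presenter opened envelope 5) = (1/24) / (1/5) = 5/24.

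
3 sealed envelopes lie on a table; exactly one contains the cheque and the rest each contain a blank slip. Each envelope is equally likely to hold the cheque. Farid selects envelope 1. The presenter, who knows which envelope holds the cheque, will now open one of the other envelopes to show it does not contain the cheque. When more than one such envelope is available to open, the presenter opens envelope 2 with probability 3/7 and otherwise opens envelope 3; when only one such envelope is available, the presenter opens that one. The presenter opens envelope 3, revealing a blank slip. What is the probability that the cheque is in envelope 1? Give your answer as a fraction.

Apply Bayes' rule, conditioning on where the cheque actually is.
If it is in envelope 1 (prior 1/3): envelope 2 is available but not opened, probability 4/7; weight (1/3)·(4/7) = 4/21.
If it is in envelope 2 (prior 1/3): only envelope 3 is available, probability 1; weight (1/3)·1 = 1/3.
If it is in envelope 3 (prior 1/3): the presenter opened envelope 3, so this case is ruled out; weight (1/3)·0 = 0.
The weights sum to 11/21.
So P(the cheque in envelope 1 | the presenter opened envelope 3) = (4/21) / (11/21) = 4/11.

4/11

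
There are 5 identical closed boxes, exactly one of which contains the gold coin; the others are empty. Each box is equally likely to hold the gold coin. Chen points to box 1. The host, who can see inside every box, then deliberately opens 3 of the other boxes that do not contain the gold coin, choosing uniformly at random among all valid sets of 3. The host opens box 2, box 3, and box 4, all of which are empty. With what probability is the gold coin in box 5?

4/5

Condition on the true location of the gold coin.
If it is in box 1 (prior 1/5): the host has 4 equally likely choices, so probability 1/4; weight (1/5)·(1/4) = 1/20.
If it is in any of boxes 2, 3, and 4 (prior 1/5 each): that box was opened and seen not to hold the prize — ruled out; weight (1/5)·0 = 0 each.
If it is in box 5 (prior 1/5): the host has no choice, probability 1; weight (1/5)·1 = 1/5.
The weights sum to 1/4.
So P(the gold coin in box 5 | the host opened box 2, box 3, and box 4) = (1/5) / (1/4) = 4/5.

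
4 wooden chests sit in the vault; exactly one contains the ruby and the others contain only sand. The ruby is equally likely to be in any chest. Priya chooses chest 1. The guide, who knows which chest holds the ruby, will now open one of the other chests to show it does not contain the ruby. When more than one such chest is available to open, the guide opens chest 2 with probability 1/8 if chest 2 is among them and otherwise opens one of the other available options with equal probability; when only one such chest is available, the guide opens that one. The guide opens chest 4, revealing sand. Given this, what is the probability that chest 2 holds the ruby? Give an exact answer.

Condition on the true location of the ruby.
If it is in chest 1 (prior 1/4): chest 2 is available but not opened; chest 4 gets probability (1 − 1/8)/2 = 7/16; weight (1/4)·(7/16) = 7/64.
If it is in chest 2 (prior 1/4): chest 2 holds the prize so is unavailable; the guide chooses uniformly among the 2 others, probability 1/2; weight (1/4)·(1/2) = 1/8.
If it is in chest 3 (prior 1/4): chest 2 is available but not opened, probability 7/8; weight (1/4)·(7/8) = 7/32.
If it is in chest 4 (prior 1/4): the guide opened chest 4, so this case is ruled out; weight (1/4)·0 = 0.
The weights sum to 29/64.
So P(the ruby in chest 2 | the guide opened chest 4) = (1/8) / (29/64) = 8/29.

8/29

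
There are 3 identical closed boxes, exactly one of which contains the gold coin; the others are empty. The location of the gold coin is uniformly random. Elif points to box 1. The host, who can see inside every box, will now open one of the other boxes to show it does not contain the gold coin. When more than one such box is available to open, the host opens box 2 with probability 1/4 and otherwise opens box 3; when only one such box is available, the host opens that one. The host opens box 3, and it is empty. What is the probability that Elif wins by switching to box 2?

Condition on the true location of the gold coin.
If it is in box 1 (prior 1/3): box 2 is available but not opened, probability 3/4; weight (1/3)·(3/4) = 1/4.
If it is in box 2 (prior 1/3): only box 3 is available, probability 1; weight (1/3)·1 = 1/3.
If it is in box 3 (prior 1/3): the host opened box 3, so this case is ruled out; weight (1/3)·0 = 0.
The weights sum to 7/12.
So P(the gold coin in box 2 | the host opened box 3) = (1/3) / (7/12) = 4/7.

4/7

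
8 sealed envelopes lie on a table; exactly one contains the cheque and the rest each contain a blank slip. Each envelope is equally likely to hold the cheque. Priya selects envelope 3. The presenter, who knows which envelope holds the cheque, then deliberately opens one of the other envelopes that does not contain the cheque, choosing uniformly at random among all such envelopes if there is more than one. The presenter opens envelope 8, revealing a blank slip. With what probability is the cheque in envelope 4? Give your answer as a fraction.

Consider each possible location of the cheque in turn.
If it is in any of envelopes 1, 2, 4, 5, 6, and 7 (prior 1/8 each): the presenter has 6 equally likely choices, so probability 1/6; weight (1/8)·(1/6) = 1/48 each.
If it is in envelope 3 (prior 1/8): the presenter has 7 equally likely choices, so probability 1/7; weight (1/8)·(1/7) = 1/56.
If it is in envelope 8 (prior 1/8): the presenter opened envelope 8, so this case is ruled out; weight (1/8)·0 = 0.
The weights sum to 1/7.
So P(the cheque in envelope 4 | the presenter opened envelope 8) = (1/48) / (1/7) = 7/48.

7/48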